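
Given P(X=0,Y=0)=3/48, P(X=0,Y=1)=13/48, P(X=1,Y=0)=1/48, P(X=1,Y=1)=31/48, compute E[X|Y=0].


P(Y=0) = 4/48
E[X|Y=0] = (0*3 + 1*1)/4 = 1/4

1/4


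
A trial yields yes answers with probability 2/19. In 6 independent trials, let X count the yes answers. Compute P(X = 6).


P(X=6) = C(6,6) * p^6 * (1-p)^0
= 1 * 64/47045881 * 1
= 64/47045881

64/47045881


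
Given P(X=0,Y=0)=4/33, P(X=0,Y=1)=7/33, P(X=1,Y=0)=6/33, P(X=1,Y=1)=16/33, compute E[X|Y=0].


P(Y=0) = 10/33
E[X|Y=0] = (0*4 + 1*6)/10 = 6/10 = 3/5

3/5


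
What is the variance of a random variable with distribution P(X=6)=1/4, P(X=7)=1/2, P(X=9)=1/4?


E[X] = 29/4, E[X^2] = 215/4
Var(X) = E[X^2] - (E[X])^2 = 215/4 - (29/4)^2 = 19/16

19/16


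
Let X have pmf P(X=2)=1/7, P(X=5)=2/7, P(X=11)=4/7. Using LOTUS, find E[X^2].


E[X^2] = sum(g(x)*P(x))
= 4*1/7 + 25*2/7 + 121*4/7
= 538/7

538/7


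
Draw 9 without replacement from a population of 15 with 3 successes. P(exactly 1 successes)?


P(X=1) = C(3,1)*C(12,8) / C(15,9)
= 3*495 / 5005
= 1485/5005 = 27/91

27/91


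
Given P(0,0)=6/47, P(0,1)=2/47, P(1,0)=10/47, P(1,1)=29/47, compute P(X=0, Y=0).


Read from table: P(X=0, Y=0) = 6/47

6/47


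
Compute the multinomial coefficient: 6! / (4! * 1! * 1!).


6! = 720
Denominator: 4!=24 * 1!=1 * 1!=1
Coefficient = 720 / 24 = 30

30


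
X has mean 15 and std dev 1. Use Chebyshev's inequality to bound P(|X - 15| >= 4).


k = 4/1 = 4
Chebyshev: P(|X-mu| >= k*sigma) <= 1/k^2 = 1/4^2 = 1/16

1/16


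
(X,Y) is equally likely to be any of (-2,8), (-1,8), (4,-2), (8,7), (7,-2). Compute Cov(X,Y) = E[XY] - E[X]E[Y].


E[X]=16/5, E[Y]=19/5, E[XY]=2
Cov(X,Y) = E[XY] - E[X]E[Y] = 2 - 16/5*19/5 = -254/25

-254/25


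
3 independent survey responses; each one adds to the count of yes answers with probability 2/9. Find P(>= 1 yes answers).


P(at least one) = 1 - P(none)
P(none) = (1 - 2/9)^3 = (7/9)^3 = 343/729
P(at least one) = 1 - 343/729 = 386/729

386/729


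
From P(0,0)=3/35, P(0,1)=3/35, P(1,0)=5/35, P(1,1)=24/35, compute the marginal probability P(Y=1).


P(Y=1) = P(0,1)+P(1,1) = 3/35 + 24/35 = 27/35

27/35


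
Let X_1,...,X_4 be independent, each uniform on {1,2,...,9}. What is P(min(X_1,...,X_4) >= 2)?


P(min >= 2) = P(all X_i >= 2) = (P(X_1 >= 2))^4
= (8/9)^4 = 4096/6561

4096/6561


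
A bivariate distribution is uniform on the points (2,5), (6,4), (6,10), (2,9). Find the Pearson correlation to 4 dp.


Cov(X,Y) = 0.0000, Var(X) = 4.0000, Var(Y) = 6.5000
rho = Cov/(sqrt(VarX)*sqrt(VarY)) = 0.0000

0.0000


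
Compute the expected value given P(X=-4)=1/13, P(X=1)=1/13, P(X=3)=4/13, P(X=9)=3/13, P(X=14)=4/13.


E[X] = sum(x * P(x))
= -4*1/13 + 1*1/13 + 3*4/13 + 9*3/13 + 14*4/13
= 92/13

92/13


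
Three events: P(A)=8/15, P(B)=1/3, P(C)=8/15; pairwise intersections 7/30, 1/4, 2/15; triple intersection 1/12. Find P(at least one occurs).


P(A∪B∪C) = P(A)+P(B)+P(C) - P(AB)-P(AC)-P(BC) + P(ABC)
= 8/15+1/3+8/15 - 7/30-1/4-2/15 + 1/12
= 13/15

13/15


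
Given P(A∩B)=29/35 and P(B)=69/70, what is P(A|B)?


P(A|B) = P(A∩B)/P(B) = (58/70)/(69/70) = 58/69

58/69


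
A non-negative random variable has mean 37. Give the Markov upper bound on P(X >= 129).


Markov: P(X >= a) <= E[X]/a
P(X >= 129) <= 37/129

37/129


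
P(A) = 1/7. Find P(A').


P(A') = 1 - P(A) = 1 - 1/7 = 6/7

6/7


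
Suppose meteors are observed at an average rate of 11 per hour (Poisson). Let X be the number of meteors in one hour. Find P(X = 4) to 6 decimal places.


P(X=4) = e^(-11) * 11^4 / 4!
≈ 0.00001670170079 * 14641 / 24
≈ 0.010189

0.010189


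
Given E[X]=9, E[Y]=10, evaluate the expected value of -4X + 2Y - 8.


E[-4X + 2Y - 8] = -4*E[X] + 2*E[Y] - 8
= (-4)*(9) + (2)*(10) + (-8)
= -36 + 20 - 8 = -24

-24


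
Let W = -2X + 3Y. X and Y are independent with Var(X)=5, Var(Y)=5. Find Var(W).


Independence => Cov(X,Y)=0
Var(-2X + 3Y) = (-2)^2*Var(X) + 3^2*Var(Y)
= 4*5 + 9*5 = 65

65


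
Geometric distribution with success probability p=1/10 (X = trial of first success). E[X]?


For geometric (trials until first success), E[X] = 1/p = 1/(1/10) = 10

10


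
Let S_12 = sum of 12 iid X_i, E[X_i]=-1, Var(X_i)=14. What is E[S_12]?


E[S_n] = n*E[X_1] = 12*-1 = -12

-12


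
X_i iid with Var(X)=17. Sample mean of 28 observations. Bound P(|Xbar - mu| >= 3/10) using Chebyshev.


Var(Xbar) = Var(X)/n = 17/28
Chebyshev: P(|Xbar-mu| >= 3/10) <= Var(Xbar)/(3/10)^2 = (17/28)/(9/100) = 425/63
Bound exceeds 1, so trivial bound: 1

1


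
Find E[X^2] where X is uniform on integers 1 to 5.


E[X^2] = (1/5) * sum(x^2 for x=1..5)
= 55/5 = 11

11


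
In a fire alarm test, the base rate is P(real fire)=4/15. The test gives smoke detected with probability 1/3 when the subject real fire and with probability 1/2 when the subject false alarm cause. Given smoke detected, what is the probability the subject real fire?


P(A) = P(A|B)P(B) + P(A|B')P(B') = 1/3*4/15 + 1/2*11/15 = 41/90
P(B|A) = P(A|B)P(B)/P(A) = (4/45)/(41/90) = 8/41

8/41


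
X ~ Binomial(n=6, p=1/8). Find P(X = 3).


P(X=3) = C(6,3) * p^3 * (1-p)^3
= 20 * 1/512 * 343/512
= 1715/65536

1715/65536


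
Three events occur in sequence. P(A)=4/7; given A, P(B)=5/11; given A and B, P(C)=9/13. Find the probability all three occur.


P(A∩B∩C) = P(A) * P(B|A) * P(C|A∩B)
= 4/7 * 5/11 * 9/13
= 20/77 * 9/13 = 180/1001

180/1001


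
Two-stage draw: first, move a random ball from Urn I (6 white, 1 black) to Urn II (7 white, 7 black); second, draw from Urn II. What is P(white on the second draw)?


P(transfer white) = 6/7; P(transfer black) = 1/7
If white transferred: Urn II has 8 white of 15, so P(white|white moved) = 8/15
If black transferred: Urn II has 7 white of 15, so P(white|black moved) = 7/15
By total probability: P(white) = 6/7*8/15 + 1/7*7/15 = 11/21

11/21


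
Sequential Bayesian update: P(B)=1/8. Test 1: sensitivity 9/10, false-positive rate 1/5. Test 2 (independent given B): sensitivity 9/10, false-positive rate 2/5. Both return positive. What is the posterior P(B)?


After test 1: P(+) = 9/10*1/8 + 1/5*7/8 = 23/80
P(B|+) = (9/80)/(23/80) = 9/23
After test 2 (use post1 as new prior): P(+) = 9/10*9/23 + 2/5*14/23 = 137/230
P(B|+,+) = (81/230)/(137/230) = 81/137

81/137


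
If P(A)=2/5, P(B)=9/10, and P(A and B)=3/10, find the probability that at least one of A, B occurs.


P(A∪B) = P(A) + P(B) - P(A∩B)
= 2/5 + 9/10 - 3/10 = 1

1


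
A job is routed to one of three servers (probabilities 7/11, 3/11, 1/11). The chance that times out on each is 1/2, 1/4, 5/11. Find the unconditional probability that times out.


P(A) = P(A|B1)P(B1) + P(A|B2)P(B2) + P(A|B3)P(B3)
= 1/2*7/11 + 1/4*3/11 + 5/11*1/11
= 7/22 + 3/44 + 5/121 = 207/484

207/484


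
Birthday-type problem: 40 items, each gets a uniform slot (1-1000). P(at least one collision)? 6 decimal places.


P(all different) = prod((1000-i)/1000 for i=0..39) = 0.453628
P(at least one match) = 1 - 0.453628 = 0.546372

0.546372


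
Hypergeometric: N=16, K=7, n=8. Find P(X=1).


P(X=1) = C(7,1)*C(9,7) / C(16,8)
= 7*36 / 12870
= 252/12870 = 14/715

14/715


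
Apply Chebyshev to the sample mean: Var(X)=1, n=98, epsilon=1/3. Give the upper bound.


Var(Xbar) = Var(X)/n = 1/98
Chebyshev: P(|Xbar-mu| >= 1/3) <= Var(Xbar)/(1/3)^2 = (1/98)/(1/9) = 9/98

9/98


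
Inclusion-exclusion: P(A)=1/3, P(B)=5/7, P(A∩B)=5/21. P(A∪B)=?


P(A∪B) = P(A) + P(B) - P(A∩B)
= 1/3 + 5/7 - 5/21 = 17/21

17/21


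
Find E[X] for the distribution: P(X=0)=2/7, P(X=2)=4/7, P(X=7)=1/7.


E[X] = sum(x * P(x))
= 0*2/7 + 2*4/7 + 7*1/7
= 15/7

15/7


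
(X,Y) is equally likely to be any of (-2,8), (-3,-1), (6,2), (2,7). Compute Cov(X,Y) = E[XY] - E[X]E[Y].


E[X]=3/4, E[Y]=4, E[XY]=13/4
Cov(X,Y) = E[XY] - E[X]E[Y] = 13/4 - 3/4*4 = 1/4

1/4


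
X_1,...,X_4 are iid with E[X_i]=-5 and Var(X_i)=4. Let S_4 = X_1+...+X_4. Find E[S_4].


E[S_n] = n*E[X_1] = 4*-5 = -20

-20


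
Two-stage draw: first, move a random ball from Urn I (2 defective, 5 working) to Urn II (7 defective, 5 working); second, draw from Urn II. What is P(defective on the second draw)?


P(transfer defective) = 2/7; P(transfer working) = 5/7
If defective transferred: Urn II has 8 defective of 13, so P(defective|defective moved) = 8/13
If working transferred: Urn II has 7 defective of 13, so P(defective|working moved) = 7/13
By total probability: P(defective) = 2/7*8/13 + 5/7*7/13 = 51/91

51/91


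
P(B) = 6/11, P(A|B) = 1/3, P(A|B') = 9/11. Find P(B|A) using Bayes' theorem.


P(A) = P(A|B)P(B) + P(A|B')P(B') = 1/3*6/11 + 9/11*5/11 = 67/121
P(B|A) = P(A|B)P(B)/P(A) = (2/11)/(67/121) = 22/67

22/67


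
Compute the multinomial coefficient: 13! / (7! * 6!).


13! = 6227020800
Denominator: 7!=5040 * 6!=720
Coefficient = 6227020800 / 3628800 = 1716

1716


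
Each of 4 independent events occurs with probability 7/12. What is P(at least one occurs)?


P(at least one) = 1 - P(none)
P(none) = (1 - 7/12)^4 = (5/12)^4 = 625/20736
P(at least one) = 1 - 625/20736 = 20111/20736

20111/20736


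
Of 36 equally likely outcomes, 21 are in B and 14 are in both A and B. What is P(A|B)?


P(A|B) = P(A∩B)/P(B) = (14/36)/(21/36) = 14/21 = 2/3

2/3


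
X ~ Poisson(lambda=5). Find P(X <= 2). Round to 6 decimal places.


P(X<=2) = e^(-5)*5^0/0! + e^(-5)*5^1/1! + e^(-5)*5^2/2!
≈ 0.0067379470 + 0.0336897350 + 0.0842243375
= 0.1246520195
≈ 0.124652

0.124652


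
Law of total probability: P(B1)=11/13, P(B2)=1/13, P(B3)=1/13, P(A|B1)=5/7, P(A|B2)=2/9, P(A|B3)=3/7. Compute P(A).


P(A) = P(A|B1)P(B1) + P(A|B2)P(B2) + P(A|B3)P(B3)
= 5/7*11/13 + 2/9*1/13 + 3/7*1/13
= 55/91 + 2/117 + 3/91 = 536/819

536/819


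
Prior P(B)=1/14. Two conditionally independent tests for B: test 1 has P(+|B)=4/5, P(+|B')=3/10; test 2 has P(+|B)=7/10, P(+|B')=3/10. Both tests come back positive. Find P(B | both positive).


After test 1: P(+) = 4/5*1/14 + 3/10*13/14 = 47/140
P(B|+) = (2/35)/(47/140) = 8/47
After test 2 (use post1 as new prior): P(+) = 7/10*8/47 + 3/10*39/47 = 173/470
P(B|+,+) = (28/235)/(173/470) = 56/173

56/173


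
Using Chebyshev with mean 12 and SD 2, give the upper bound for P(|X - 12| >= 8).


k = 8/2 = 4
Chebyshev: P(|X-mu| >= k*sigma) <= 1/k^2 = 1/4^2 = 1/16

1/16


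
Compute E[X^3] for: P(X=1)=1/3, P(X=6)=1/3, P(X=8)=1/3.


E[X^3] = sum(x^3 * P(x))
= 1*1/3 + 216*1/3 + 512*1/3
= 243

243


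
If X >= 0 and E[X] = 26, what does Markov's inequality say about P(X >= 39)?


Markov: P(X >= a) <= E[X]/a
P(X >= 39) <= 26/39 = 2/3

2/3


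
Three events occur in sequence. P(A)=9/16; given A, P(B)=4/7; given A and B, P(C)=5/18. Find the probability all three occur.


P(A∩B∩C) = P(A) * P(B|A) * P(C|A∩B)
= 9/16 * 4/7 * 5/18
= 9/28 * 5/18 = 5/56

5/56


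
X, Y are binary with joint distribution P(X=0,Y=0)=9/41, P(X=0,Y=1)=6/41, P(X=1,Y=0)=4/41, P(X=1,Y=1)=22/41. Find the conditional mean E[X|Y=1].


P(Y=1) = 28/41
E[X|Y=1] = (0*6 + 1*22)/28 = 22/28 = 11/14

11/14


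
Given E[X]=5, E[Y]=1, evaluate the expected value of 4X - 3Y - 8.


E[4X - 3Y - 8] = 4*E[X] - 3*E[Y] - 8
= (4)*(5) + (-3)*(1) + (-8)
= 20 - 3 - 8 = 9

9


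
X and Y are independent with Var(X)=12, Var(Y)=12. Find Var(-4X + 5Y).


Independence => Cov(X,Y)=0
Var(-4X + 5Y) = (-4)^2*Var(X) + 5^2*Var(Y)
= 16*12 + 25*12 = 492

492


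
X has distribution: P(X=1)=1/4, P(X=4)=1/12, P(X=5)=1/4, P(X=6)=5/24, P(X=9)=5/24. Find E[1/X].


E[1/X] = sum(g(x)*P(x))
= 1*1/4 + 1/4*1/12 + 1/5*1/4 + 1/6*5/24 + 1/9*5/24
= 409/1080

409/1080


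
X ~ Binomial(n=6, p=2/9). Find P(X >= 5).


P(X>=5) = P(X=5) + P(X=6)
= 448/177147 + 64/531441
= 1408/531441

1408/531441


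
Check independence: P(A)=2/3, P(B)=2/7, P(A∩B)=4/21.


P(A)*P(B) = 2/3*2/7 = 4/21
P(A∩B) = 4/21, which equals P(A)P(B), so independent

Yes, A and B are independent


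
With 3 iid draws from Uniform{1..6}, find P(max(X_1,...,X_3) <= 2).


P(max <= 2) = P(all X_i <= 2) = (P(X_1 <= 2))^3
= (2/6)^3 = (1/3)^3 = 1/27

1/27


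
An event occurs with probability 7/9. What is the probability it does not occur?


P(A') = 1 - P(A) = 1 - 7/9 = 2/9

2/9


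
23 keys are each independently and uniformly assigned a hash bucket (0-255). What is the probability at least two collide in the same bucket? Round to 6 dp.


P(all different) = prod((256-i)/256 for i=0..22) = 0.361108
P(at least one match) = 1 - 0.361108 = 0.638892

0.638892


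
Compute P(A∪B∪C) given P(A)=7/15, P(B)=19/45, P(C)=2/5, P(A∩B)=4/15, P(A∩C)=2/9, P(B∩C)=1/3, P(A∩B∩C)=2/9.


P(A∪B∪C) = P(A)+P(B)+P(C) - P(AB)-P(AC)-P(BC) + P(ABC)
= 7/15+19/45+2/5 - 4/15-2/9-1/3 + 2/9
= 31/45

31/45


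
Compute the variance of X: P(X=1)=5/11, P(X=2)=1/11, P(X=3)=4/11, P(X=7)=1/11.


E[X] = 26/11, E[X^2] = 94/11
Var(X) = E[X^2] - (E[X])^2 = 94/11 - (26/11)^2 = 358/121

358/121


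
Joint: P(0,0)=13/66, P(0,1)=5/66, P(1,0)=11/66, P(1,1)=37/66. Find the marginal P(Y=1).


P(Y=1) = P(0,1)+P(1,1) = 5/66 + 37/66 = 42/66 = 7/11

7/11


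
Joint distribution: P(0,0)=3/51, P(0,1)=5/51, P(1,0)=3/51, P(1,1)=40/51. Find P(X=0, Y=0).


Read from table: P(X=0, Y=0) = 3/51 = 1/17

1/17


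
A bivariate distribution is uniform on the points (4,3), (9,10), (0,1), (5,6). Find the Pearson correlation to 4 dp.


Cov(X,Y) = 10.5000, Var(X) = 10.2500, Var(Y) = 11.5000
rho = Cov/(sqrt(VarX)*sqrt(VarY)) = 0.9671

0.9671


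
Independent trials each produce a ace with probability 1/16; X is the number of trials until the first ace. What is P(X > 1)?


P(X > 1) = P(first 1 trials all fail) = (1-p)^1 = (15/16)^1 = 15/16

15/16


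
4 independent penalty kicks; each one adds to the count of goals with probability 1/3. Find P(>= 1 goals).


P(at least one) = 1 - P(none)
P(none) = (1 - 1/3)^4 = (2/3)^4 = 16/81
P(at least one) = 1 - 16/81 = 65/81

65/81


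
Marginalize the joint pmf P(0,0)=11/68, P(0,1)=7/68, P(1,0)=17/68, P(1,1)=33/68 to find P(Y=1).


P(Y=1) = P(0,1)+P(1,1) = 7/68 + 33/68 = 40/68 = 10/17

10/17


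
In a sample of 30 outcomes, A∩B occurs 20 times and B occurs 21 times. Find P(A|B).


P(A|B) = P(A∩B)/P(B) = (20/30)/(21/30) = 20/21

20/21


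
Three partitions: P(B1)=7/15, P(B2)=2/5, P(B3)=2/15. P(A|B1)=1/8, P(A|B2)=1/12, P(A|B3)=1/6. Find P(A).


P(A) = P(A|B1)P(B1) + P(A|B2)P(B2) + P(A|B3)P(B3)
= 1/8*7/15 + 1/12*2/5 + 1/6*2/15
= 7/120 + 1/30 + 1/45 = 41/360

41/360


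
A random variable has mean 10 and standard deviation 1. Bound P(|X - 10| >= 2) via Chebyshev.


k = 2/1 = 2
Chebyshev: P(|X-mu| >= k*sigma) <= 1/k^2 = 1/2^2 = 1/4

1/4


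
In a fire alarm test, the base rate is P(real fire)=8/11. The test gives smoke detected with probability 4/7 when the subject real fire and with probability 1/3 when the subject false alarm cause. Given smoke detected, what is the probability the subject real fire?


P(A) = P(A|B)P(B) + P(A|B')P(B') = 4/7*8/11 + 1/3*3/11 = 39/77
P(B|A) = P(A|B)P(B)/P(A) = (32/77)/(39/77) = 32/39

32/39


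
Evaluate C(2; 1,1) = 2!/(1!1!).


2! = 2
Denominator: 1!=1 * 1!=1
Coefficient = 2 / 1 = 2

2


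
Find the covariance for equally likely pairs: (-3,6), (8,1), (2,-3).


E[X]=7/3, E[Y]=4/3, E[XY]=-16/3
Cov(X,Y) = E[XY] - E[X]E[Y] = -16/3 - 7/3*4/3 = -76/9

-76/9


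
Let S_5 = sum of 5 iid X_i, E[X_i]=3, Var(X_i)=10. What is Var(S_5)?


By independence, Var(S_n) = n*Var(X_1) = 5*10 = 50

50


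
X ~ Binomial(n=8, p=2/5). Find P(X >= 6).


P(X>=6) = P(X=6) + P(X=7) + P(X=8)
= 16128/390625 + 3072/390625 + 256/390625
= 19456/390625

19456/390625


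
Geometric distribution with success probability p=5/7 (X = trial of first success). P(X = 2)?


P(X=2) = (1-p)^1 * p = (2/7)^1 * 5/7
= 2/7 * 5/7 = 10/49

10/49


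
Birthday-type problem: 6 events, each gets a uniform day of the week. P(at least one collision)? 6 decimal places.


P(all different) = prod((7-i)/7 for i=0..5) = 0.042839
P(at least one match) = 1 - 0.042839 = 0.957161

0.957161


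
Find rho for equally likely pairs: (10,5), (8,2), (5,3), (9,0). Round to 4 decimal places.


Cov(X,Y) = 0.2500, Var(X) = 3.5000, Var(Y) = 3.2500
rho = Cov/(sqrt(VarX)*sqrt(VarY)) = 0.0741

0.0741


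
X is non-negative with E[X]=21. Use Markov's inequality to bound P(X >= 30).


Markov: P(X >= a) <= E[X]/a
P(X >= 30) <= 21/30 = 7/10

7/10


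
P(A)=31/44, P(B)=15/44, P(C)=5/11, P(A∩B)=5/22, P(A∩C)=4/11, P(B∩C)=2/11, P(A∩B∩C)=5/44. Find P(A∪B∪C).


P(A∪B∪C) = P(A)+P(B)+P(C) - P(AB)-P(AC)-P(BC) + P(ABC)
= 31/44+15/44+5/11 - 5/22-4/11-2/11 + 5/44
= 37/44

37/44


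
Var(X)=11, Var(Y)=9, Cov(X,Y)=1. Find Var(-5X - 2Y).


Var(-5X - 2Y) = (-5)^2*Var(X) + (-2)^2*Var(Y) + 2*(-5)*(-2)*Cov(X,Y)
= 25*11 + 4*9 + 20*1
= 275 + 36 + 20 = 331

331


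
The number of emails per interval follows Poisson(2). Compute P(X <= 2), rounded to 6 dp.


P(X<=2) = e^(-2)*2^0/0! + e^(-2)*2^1/1! + e^(-2)*2^2/2!
≈ 0.1353352832 + 0.2706705665 + 0.2706705665
= 0.6766764162
≈ 0.676676

0.676676


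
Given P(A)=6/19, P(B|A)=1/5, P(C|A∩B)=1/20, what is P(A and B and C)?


P(A∩B∩C) = P(A) * P(B|A) * P(C|A∩B)
= 6/19 * 1/5 * 1/20
= 6/95 * 1/20 = 3/950

3/950


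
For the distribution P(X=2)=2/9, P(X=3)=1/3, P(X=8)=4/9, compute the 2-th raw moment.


E[X^2] = sum(x^2 * P(x))
= 4*2/9 + 9*1/3 + 64*4/9
= 97/3

97/3


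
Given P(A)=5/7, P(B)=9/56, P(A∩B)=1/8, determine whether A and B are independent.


P(A)*P(B) = 5/7*9/56 = 45/392
P(A∩B) = 1/8 != 45/392, so not independent

No, A and B are not independent


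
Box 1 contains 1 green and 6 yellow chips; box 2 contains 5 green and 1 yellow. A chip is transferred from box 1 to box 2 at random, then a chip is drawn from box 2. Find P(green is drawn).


P(transfer green) = 1/7; P(transfer yellow) = 6/7
If green transferred: Urn II has 6 green of 7, so P(green|green moved) = 6/7
If yellow transferred: Urn II has 5 green of 7, so P(green|yellow moved) = 5/7
By total probability: P(green) = 1/7*6/7 + 6/7*5/7 = 36/49

36/49


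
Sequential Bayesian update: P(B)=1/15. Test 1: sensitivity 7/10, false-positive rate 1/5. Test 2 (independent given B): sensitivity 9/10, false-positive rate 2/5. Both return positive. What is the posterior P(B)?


After test 1: P(+) = 7/10*1/15 + 1/5*14/15 = 7/30
P(B|+) = (7/150)/(7/30) = 1/5
After test 2 (use post1 as new prior): P(+) = 9/10*1/5 + 2/5*4/5 = 1/2
P(B|+,+) = (9/50)/(1/2) = 9/25

9/25


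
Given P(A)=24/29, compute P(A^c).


P(A') = 1 - P(A) = 1 - 24/29 = 5/29

5/29


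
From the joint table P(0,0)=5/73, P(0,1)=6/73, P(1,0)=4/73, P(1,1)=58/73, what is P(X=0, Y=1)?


Read from table: P(X=0, Y=1) = 6/73

6/73


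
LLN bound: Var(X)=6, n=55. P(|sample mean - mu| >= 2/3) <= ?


Var(Xbar) = Var(X)/n = 6/55
Chebyshev: P(|Xbar-mu| >= 2/3) <= Var(Xbar)/(2/3)^2 = (6/55)/(4/9) = 27/110

27/110


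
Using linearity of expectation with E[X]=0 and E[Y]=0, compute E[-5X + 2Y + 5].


E[-5X + 2Y + 5] = -5*E[X] + 2*E[Y] + 5
= (-5)*(0) + (2)*(0) + (5)
= 0 + 0 + 5 = 5

5


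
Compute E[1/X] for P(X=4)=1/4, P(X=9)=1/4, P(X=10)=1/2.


E[1/X] = sum(g(x)*P(x))
= 1/4*1/4 + 1/9*1/4 + 1/10*1/2
= 101/720

101/720


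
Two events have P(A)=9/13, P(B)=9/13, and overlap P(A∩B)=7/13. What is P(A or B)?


P(A∪B) = P(A) + P(B) - P(A∩B)
= 9/13 + 9/13 - 7/13 = 11/13

11/13


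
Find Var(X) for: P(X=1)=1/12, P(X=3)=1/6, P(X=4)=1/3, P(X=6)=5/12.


E[X] = 53/12, E[X^2] = 263/12
Var(X) = E[X^2] - (E[X])^2 = 263/12 - (53/12)^2 = 347/144

347/144


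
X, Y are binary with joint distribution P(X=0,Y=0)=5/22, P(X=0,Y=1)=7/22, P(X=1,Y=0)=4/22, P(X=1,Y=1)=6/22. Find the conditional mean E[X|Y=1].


P(Y=1) = 13/22
E[X|Y=1] = (0*7 + 1*6)/13 = 6/13

6/13


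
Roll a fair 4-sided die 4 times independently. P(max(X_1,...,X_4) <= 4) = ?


P(max <= 4) = P(all X_i <= 4) = (P(X_1 <= 4))^4
= (4/4)^4 = 1^4 = 1

1


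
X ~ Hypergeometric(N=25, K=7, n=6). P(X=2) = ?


P(X=2) = C(7,2)*C(18,4) / C(25,6)
= 21*3060 / 177100
= 64260/177100 = 459/1265

459/1265


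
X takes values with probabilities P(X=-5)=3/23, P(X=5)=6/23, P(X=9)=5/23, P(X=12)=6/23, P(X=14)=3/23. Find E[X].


E[X] = sum(x * P(x))
= -5*3/23 + 5*6/23 + 9*5/23 + 12*6/23 + 14*3/23
= 174/23

174/23


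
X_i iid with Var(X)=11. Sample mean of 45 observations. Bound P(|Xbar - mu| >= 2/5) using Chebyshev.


Var(Xbar) = Var(X)/n = 11/45
Chebyshev: P(|Xbar-mu| >= 2/5) <= Var(Xbar)/(2/5)^2 = (11/45)/(4/25) = 55/36
Bound exceeds 1, so trivial bound: 1

1


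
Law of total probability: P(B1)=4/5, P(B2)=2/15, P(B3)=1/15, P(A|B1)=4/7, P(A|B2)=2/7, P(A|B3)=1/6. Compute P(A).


P(A) = P(A|B1)P(B1) + P(A|B2)P(B2) + P(A|B3)P(B3)
= 4/7*4/5 + 2/7*2/15 + 1/6*1/15
= 16/35 + 4/105 + 1/90 = 319/630

319/630


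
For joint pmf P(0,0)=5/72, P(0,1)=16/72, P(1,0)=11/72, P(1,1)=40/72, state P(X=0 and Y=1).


Read from table: P(X=0, Y=1) = 16/72 = 2/9

2/9


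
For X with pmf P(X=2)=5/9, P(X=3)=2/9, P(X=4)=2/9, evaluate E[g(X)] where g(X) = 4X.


E[4X] = sum(g(x)*P(x))
= 8*5/9 + 12*2/9 + 16*2/9
= 32/3

32/3


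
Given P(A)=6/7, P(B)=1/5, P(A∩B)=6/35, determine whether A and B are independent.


P(A)*P(B) = 6/7*1/5 = 6/35
P(A∩B) = 6/35, which equals P(A)P(B), so independent

Yes, A and B are independent


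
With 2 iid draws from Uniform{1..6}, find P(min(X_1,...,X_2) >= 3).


P(min >= 3) = P(all X_i >= 3) = (P(X_1 >= 3))^2
= (4/6)^2 = (2/3)^2 = 4/9

4/9


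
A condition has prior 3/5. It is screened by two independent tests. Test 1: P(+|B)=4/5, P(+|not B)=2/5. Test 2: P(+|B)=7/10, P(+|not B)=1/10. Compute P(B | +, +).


After test 1: P(+) = 4/5*3/5 + 2/5*2/5 = 16/25
P(B|+) = (12/25)/(16/25) = 3/4
After test 2 (use post1 as new prior): P(+) = 7/10*3/4 + 1/10*1/4 = 11/20
P(B|+,+) = (21/40)/(11/20) = 21/22

21/22


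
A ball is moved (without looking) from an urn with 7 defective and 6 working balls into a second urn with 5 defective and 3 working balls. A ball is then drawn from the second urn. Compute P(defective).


P(transfer defective) = 7/13; P(transfer working) = 6/13
If defective transferred: Urn II has 6 defective of 9, so P(defective|defective moved) = 2/3
If working transferred: Urn II has 5 defective of 9, so P(defective|working moved) = 5/9
By total probability: P(defective) = 7/13*2/3 + 6/13*5/9 = 8/13

8/13


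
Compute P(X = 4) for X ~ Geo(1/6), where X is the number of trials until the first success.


P(X=4) = (1-p)^3 * p = (5/6)^3 * 1/6
= 125/216 * 1/6 = 125/1296

125/1296


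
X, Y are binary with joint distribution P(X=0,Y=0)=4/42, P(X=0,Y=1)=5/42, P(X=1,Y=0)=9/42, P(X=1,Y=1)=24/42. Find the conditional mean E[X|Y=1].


P(Y=1) = 29/42
E[X|Y=1] = (0*5 + 1*24)/29 = 24/29

24/29


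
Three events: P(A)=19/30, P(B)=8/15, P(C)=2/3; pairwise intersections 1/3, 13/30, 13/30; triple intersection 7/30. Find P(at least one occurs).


P(A∪B∪C) = P(A)+P(B)+P(C) - P(AB)-P(AC)-P(BC) + P(ABC)
= 19/30+8/15+2/3 - 1/3-13/30-13/30 + 7/30
= 13/15

13/15


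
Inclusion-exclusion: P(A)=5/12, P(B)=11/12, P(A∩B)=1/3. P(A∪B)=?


P(A∪B) = P(A) + P(B) - P(A∩B)
= 5/12 + 11/12 - 1/3 = 1

1


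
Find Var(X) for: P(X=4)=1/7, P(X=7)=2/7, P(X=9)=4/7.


E[X] = 54/7, E[X^2] = 438/7
Var(X) = E[X^2] - (E[X])^2 = 438/7 - (54/7)^2 = 150/49

150/49


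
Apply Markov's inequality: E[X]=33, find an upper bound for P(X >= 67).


Markov: P(X >= a) <= E[X]/a
P(X >= 67) <= 33/67

33/67


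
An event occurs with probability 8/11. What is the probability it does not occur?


P(A') = 1 - P(A) = 1 - 8/11 = 3/11

3/11


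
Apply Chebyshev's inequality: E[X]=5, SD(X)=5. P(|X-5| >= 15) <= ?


k = 15/5 = 3
Chebyshev: P(|X-mu| >= k*sigma) <= 1/k^2 = 1/3^2 = 1/9

1/9


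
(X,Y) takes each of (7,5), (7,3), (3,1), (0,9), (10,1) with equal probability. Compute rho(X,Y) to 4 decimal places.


Cov(X,Y) = -6.7200, Var(X) = 12.2400, Var(Y) = 8.9600
rho = Cov/(sqrt(VarX)*sqrt(VarY)) = -0.6417

-0.6417


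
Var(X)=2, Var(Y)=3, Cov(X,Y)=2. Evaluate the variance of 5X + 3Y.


Var(5X + 3Y) = 5^2*Var(X) + 3^2*Var(Y) + 2*5*3*Cov(X,Y)
= 25*2 + 9*3 + 30*2
= 50 + 27 + 60 = 137

137


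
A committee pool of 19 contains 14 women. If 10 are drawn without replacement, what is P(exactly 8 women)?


P(X=8) = C(14,8)*C(5,2) / C(19,10)
= 3003*10 / 92378
= 30030/92378 = 105/323

105/323


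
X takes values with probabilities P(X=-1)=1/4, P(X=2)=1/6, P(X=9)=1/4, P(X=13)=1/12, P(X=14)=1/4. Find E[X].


E[X] = sum(x * P(x))
= -1*1/4 + 2*1/6 + 9*1/4 + 13*1/12 + 14*1/4
= 83/12

83/12


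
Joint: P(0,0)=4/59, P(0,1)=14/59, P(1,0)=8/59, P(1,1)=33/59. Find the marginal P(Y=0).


P(Y=0) = P(0,0)+P(1,0) = 4/59 + 8/59 = 12/59

12/59


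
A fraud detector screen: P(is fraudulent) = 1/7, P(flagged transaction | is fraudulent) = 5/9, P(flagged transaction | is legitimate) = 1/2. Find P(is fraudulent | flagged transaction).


P(A) = P(A|B)P(B) + P(A|B')P(B') = 5/9*1/7 + 1/2*6/7 = 32/63
P(B|A) = P(A|B)P(B)/P(A) = (5/63)/(32/63) = 5/32

5/32


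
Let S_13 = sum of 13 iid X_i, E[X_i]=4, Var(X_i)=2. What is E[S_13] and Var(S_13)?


E[S_n] = n*mu = 13*4 = 52
Var(S_n) = n*sigma^2 = 13*2 = 26

E[S_13]=52, Var(S_13)=26


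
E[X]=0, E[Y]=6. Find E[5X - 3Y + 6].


E[5X - 3Y + 6] = 5*E[X] - 3*E[Y] + 6
= (5)*(0) + (-3)*(6) + (6)
= 0 - 18 + 6 = -12

-12


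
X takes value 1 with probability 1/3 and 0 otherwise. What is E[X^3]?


For Bernoulli: X in {0,1}
E[X^3] = 0^3*(1-1/3) + 1^3*1/3 = 1/3

1/3


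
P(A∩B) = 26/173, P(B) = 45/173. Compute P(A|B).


P(A|B) = P(A∩B)/P(B) = (26/173)/(45/173) = 26/45

26/45


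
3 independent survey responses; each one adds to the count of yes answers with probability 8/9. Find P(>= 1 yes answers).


P(at least one) = 1 - P(none)
P(none) = (1 - 8/9)^3 = (1/9)^3 = 1/729
P(at least one) = 1 - 1/729 = 728/729

728/729


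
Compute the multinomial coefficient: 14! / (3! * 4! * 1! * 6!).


14! = 87178291200
Denominator: 3!=6 * 4!=24 * 1!=1 * 6!=720
Coefficient = 87178291200 / 103680 = 840840

840840


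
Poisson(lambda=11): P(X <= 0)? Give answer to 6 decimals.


P(X<=0) = e^(-11)*11^0/0!
≈ 0.0000167017
≈ 0.000017

0.000017


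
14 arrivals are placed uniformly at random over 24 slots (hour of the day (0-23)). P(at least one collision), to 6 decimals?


P(all different) = prod((24-i)/24 for i=0..13) = 0.008128
P(at least one match) = 1 - 0.008128 = 0.991872

0.991872


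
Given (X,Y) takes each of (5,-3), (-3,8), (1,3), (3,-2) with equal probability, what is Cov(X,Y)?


E[X]=3/2, E[Y]=3/2, E[XY]=-21/2
Cov(X,Y) = E[XY] - E[X]E[Y] = -21/2 - 3/2*3/2 = -51/4

-51/4


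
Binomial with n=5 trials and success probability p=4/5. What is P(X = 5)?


P(X=5) = C(5,5) * p^5 * (1-p)^0
= 1 * 1024/3125 * 1
= 1024/3125

1024/3125


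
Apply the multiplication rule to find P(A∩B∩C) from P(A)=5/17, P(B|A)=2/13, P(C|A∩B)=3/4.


P(A∩B∩C) = P(A) * P(B|A) * P(C|A∩B)
= 5/17 * 2/13 * 3/4
= 10/221 * 3/4 = 15/442

15/442


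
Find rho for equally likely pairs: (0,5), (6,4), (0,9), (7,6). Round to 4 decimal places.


Cov(X,Y) = -3.0000, Var(X) = 10.6875, Var(Y) = 3.5000
rho = Cov/(sqrt(VarX)*sqrt(VarY)) = -0.4905

-0.4905


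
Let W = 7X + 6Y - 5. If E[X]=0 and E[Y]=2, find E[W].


E[7X + 6Y - 5] = 7*E[X] + 6*E[Y] - 5
= (7)*(0) + (6)*(2) + (-5)
= 0 + 12 - 5 = 7

7


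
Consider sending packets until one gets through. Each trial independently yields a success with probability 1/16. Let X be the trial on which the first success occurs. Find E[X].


For geometric (trials until first success), E[X] = 1/p = 1/(1/16) = 16

16


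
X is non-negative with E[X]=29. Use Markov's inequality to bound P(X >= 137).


Markov: P(X >= a) <= E[X]/a
P(X >= 137) <= 29/137

29/137


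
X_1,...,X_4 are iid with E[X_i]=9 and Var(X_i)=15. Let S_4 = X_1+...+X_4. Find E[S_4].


E[S_n] = n*E[X_1] = 4*9 = 36

36


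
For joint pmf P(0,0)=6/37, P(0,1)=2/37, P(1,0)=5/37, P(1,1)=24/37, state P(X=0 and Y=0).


Read from table: P(X=0, Y=0) = 6/37

6/37


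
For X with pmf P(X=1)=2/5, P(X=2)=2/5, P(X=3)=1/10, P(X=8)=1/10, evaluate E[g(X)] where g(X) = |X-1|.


E[|X-1|] = sum(g(x)*P(x))
= 0*2/5 + 1*2/5 + 2*1/10 + 7*1/10
= 13/10

13/10


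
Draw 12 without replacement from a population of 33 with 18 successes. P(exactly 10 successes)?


P(X=10) = C(18,10)*C(15,2) / C(33,12)
= 43758*105 / 354817320
= 4594590/354817320 = 1071/82708

1071/82708


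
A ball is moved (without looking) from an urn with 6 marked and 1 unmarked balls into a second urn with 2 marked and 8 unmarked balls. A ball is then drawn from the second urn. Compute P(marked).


P(transfer marked) = 6/7; P(transfer unmarked) = 1/7
If marked transferred: Urn II has 3 marked of 11, so P(marked|marked moved) = 3/11
If unmarked transferred: Urn II has 2 marked of 11, so P(marked|unmarked moved) = 2/11
By total probability: P(marked) = 6/7*3/11 + 1/7*2/11 = 20/77

20/77


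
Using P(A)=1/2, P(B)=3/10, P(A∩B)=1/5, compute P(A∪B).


P(A∪B) = P(A) + P(B) - P(A∩B)
= 1/2 + 3/10 - 1/5 = 3/5

3/5


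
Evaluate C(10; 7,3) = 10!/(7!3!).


10! = 3628800
Denominator: 7!=5040 * 3!=6
Coefficient = 3628800 / 30240 = 120

120


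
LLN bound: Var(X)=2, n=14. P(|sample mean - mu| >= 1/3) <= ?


Var(Xbar) = Var(X)/n = 2/14
Chebyshev: P(|Xbar-mu| >= 1/3) <= Var(Xbar)/(1/3)^2 = (1/7)/(1/9) = 9/7
Bound exceeds 1, so trivial bound: 1

1


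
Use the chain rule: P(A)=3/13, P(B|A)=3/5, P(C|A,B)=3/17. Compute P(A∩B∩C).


P(A∩B∩C) = P(A) * P(B|A) * P(C|A∩B)
= 3/13 * 3/5 * 3/17
= 9/65 * 3/17 = 27/1105

27/1105


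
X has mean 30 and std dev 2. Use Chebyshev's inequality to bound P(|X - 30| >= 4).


k = 4/2 = 2
Chebyshev: P(|X-mu| >= k*sigma) <= 1/k^2 = 1/2^2 = 1/4

1/4


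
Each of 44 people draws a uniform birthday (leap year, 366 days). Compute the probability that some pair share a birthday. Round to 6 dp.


P(all different) = prod((366-i)/366 for i=0..43) = 0.067633
P(at least one match) = 1 - 0.067633 = 0.932367

0.932367


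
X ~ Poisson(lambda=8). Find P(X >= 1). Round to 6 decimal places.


P(X>=1) = 1 - P(X<=0) = 1 - (e^(-8)*8^0/0!)
≈ 1 - 0.0003354626 = 0.9996645374
≈ 0.999665

0.999665


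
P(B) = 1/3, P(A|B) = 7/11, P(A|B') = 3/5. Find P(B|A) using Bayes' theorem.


P(A) = P(A|B)P(B) + P(A|B')P(B') = 7/11*1/3 + 3/5*2/3 = 101/165
P(B|A) = P(A|B)P(B)/P(A) = (7/33)/(101/165) = 35/101

35/101


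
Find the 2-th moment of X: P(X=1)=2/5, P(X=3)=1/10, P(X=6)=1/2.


E[X^2] = sum(x^2 * P(x))
= 1*2/5 + 9*1/10 + 36*1/2
= 193/10

193/10


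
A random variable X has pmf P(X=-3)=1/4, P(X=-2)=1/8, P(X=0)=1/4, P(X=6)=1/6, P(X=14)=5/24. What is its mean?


E[X] = sum(x * P(x))
= -3*1/4 - 2*1/8 + 0*1/4 + 6*1/6 + 14*5/24
= 35/12

35/12


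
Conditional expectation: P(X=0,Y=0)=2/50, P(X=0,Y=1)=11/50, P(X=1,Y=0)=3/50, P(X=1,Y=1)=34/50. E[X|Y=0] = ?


P(Y=0) = 5/50
E[X|Y=0] = (0*2 + 1*3)/5 = 3/5

3/5


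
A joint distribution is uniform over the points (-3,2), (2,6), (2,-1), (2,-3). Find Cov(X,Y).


E[X]=3/4, E[Y]=1, E[XY]=-1/2
Cov(X,Y) = E[XY] - E[X]E[Y] = -1/2 - 3/4*1 = -5/4

-5/4


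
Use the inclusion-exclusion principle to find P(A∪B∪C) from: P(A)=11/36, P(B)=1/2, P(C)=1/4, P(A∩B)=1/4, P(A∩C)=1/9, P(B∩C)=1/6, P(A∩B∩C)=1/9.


P(A∪B∪C) = P(A)+P(B)+P(C) - P(AB)-P(AC)-P(BC) + P(ABC)
= 11/36+1/2+1/4 - 1/4-1/9-1/6 + 1/9
= 23/36

23/36


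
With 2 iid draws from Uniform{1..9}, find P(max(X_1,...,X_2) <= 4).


P(max <= 4) = P(all X_i <= 4) = (P(X_1 <= 4))^2
= (4/9)^2 = 16/81

16/81


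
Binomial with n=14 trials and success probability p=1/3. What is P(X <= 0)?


P(X<=0) = P(X=0)
= 16384/4782969
= 16384/4782969

16384/4782969


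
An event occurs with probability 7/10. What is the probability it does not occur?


P(A') = 1 - P(A) = 1 - 7/10 = 3/10

3/10


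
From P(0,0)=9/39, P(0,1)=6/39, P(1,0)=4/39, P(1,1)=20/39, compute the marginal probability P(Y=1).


P(Y=1) = P(0,1)+P(1,1) = 6/39 + 20/39 = 26/39 = 2/3

2/3


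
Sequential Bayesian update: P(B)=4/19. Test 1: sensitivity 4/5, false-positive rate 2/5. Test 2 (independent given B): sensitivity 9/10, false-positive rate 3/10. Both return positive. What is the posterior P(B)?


After test 1: P(+) = 4/5*4/19 + 2/5*15/19 = 46/95
P(B|+) = (16/95)/(46/95) = 8/23
After test 2 (use post1 as new prior): P(+) = 9/10*8/23 + 3/10*15/23 = 117/230
P(B|+,+) = (36/115)/(117/230) = 8/13

8/13


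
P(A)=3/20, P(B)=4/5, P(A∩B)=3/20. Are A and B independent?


P(A)*P(B) = 3/20*4/5 = 3/25
P(A∩B) = 3/20 != 3/25, so not independent

No, A and B are not independent


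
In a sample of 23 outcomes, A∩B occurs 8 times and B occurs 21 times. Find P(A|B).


P(A|B) = P(A∩B)/P(B) = (8/23)/(21/23) = 8/21

8/21


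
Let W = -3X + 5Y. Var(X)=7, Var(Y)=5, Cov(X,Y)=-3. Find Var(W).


Var(-3X + 5Y) = (-3)^2*Var(X) + 5^2*Var(Y) + 2*(-3)*5*Cov(X,Y)
= 9*7 + 25*5 - 30*(-3)
= 63 + 125 + 90 = 278

278


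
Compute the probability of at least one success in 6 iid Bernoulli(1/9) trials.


P(at least one) = 1 - P(none)
P(none) = (1 - 1/9)^6 = (8/9)^6 = 262144/531441
P(at least one) = 1 - 262144/531441 = 269297/531441

269297/531441


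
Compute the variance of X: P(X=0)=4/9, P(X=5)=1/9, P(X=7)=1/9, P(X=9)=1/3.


E[X] = 13/3, E[X^2] = 317/9
Var(X) = E[X^2] - (E[X])^2 = 317/9 - (13/3)^2 = 148/9

148/9


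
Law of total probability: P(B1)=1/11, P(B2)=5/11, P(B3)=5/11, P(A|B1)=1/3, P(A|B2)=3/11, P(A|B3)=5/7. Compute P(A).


P(A) = P(A|B1)P(B1) + P(A|B2)P(B2) + P(A|B3)P(B3)
= 1/3*1/11 + 3/11*5/11 + 5/7*5/11
= 1/33 + 15/121 + 25/77 = 1217/2541

1217/2541


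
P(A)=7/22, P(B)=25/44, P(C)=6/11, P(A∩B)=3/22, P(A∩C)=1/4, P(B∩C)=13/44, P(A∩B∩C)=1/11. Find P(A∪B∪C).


P(A∪B∪C) = P(A)+P(B)+P(C) - P(AB)-P(AC)-P(BC) + P(ABC)
= 7/22+25/44+6/11 - 3/22-1/4-13/44 + 1/11
= 37/44

37/44


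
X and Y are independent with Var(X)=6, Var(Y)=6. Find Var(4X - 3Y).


Independence => Cov(X,Y)=0
Var(4X - 3Y) = 4^2*Var(X) + (-3)^2*Var(Y)
= 16*6 + 9*6 = 150

150


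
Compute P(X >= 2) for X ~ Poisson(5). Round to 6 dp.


P(X>=2) = 1 - P(X<=1) = 1 - (e^(-5)*5^0/0! + e^(-5)*5^1/1!)
≈ 1 - (0.0067379470 + 0.0336897350)
= 1 - 0.0404276820 = 0.9595723180
≈ 0.959572

0.959572


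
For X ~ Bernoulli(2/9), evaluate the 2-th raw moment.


For Bernoulli: X in {0,1}
E[X^2] = 0^2*(1-2/9) + 1^2*2/9 = 2/9

2/9


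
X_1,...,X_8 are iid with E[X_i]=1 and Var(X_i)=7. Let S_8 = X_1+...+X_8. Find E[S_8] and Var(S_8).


E[S_n] = n*mu = 8*1 = 8
Var(S_n) = n*sigma^2 = 8*7 = 56

E[S_8]=8, Var(S_8)=56


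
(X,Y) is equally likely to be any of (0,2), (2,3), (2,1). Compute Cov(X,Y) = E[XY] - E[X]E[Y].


E[X]=4/3, E[Y]=2, E[XY]=8/3
Cov(X,Y) = E[XY] - E[X]E[Y] = 8/3 - 4/3*2 = 0

0


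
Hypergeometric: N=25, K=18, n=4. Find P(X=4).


P(X=4) = C(18,4)*C(7,0) / C(25,4)
= 3060*1 / 12650
= 3060/12650 = 306/1265

306/1265


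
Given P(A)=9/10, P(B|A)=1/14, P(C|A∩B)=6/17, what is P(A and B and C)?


P(A∩B∩C) = P(A) * P(B|A) * P(C|A∩B)
= 9/10 * 1/14 * 6/17
= 9/140 * 6/17 = 27/1190

27/1190


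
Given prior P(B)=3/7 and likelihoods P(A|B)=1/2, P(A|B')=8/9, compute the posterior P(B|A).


P(A) = P(A|B)P(B) + P(A|B')P(B') = 1/2*3/7 + 8/9*4/7 = 13/18
P(B|A) = P(A|B)P(B)/P(A) = (3/14)/(13/18) = 27/91

27/91


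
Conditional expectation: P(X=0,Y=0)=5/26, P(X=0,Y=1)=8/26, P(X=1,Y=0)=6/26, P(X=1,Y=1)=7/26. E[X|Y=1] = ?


P(Y=1) = 15/26
E[X|Y=1] = (0*8 + 1*7)/15 = 7/15

7/15


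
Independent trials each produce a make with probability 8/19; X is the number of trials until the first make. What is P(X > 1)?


P(X > 1) = P(first 1 trials all fail) = (1-p)^1 = (11/19)^1 = 11/19

11/19


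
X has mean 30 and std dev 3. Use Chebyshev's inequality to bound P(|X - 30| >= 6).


k = 6/3 = 2
Chebyshev: P(|X-mu| >= k*sigma) <= 1/k^2 = 1/2^2 = 1/4

1/4


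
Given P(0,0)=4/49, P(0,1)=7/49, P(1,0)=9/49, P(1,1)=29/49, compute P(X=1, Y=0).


Read from table: P(X=1, Y=0) = 9/49

9/49


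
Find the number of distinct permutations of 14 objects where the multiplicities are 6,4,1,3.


14! = 87178291200
Denominator: 6!=720 * 4!=24 * 1!=1 * 3!=6
Coefficient = 87178291200 / 103680 = 840840

840840


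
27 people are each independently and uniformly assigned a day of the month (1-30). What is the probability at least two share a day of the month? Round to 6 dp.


P(all different) = prod((30-i)/30 for i=0..26) = 0.000000
P(at least one match) = 1 - 0.000000 = 1.000000

1.000000


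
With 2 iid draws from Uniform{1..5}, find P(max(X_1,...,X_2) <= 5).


P(max <= 5) = P(all X_i <= 5) = (P(X_1 <= 5))^2
= (5/5)^2 = 1^2 = 1

1


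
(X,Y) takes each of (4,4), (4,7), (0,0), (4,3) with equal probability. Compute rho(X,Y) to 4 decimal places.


Cov(X,Y) = 3.5000, Var(X) = 3.0000, Var(Y) = 6.2500
rho = Cov/(sqrt(VarX)*sqrt(VarY)) = 0.8083

0.8083


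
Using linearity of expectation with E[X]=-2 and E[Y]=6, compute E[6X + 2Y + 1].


E[6X + 2Y + 1] = 6*E[X] + 2*E[Y] + 1
= (6)*(-2) + (2)*(6) + (1)
= -12 + 12 + 1 = 1

1


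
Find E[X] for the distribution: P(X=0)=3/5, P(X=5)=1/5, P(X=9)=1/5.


E[X] = sum(x * P(x))
= 0*3/5 + 5*1/5 + 9*1/5
= 14/5

14/5


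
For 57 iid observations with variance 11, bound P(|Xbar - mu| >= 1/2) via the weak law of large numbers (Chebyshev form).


Var(Xbar) = Var(X)/n = 11/57
Chebyshev: P(|Xbar-mu| >= 1/2) <= Var(Xbar)/(1/2)^2 = (11/57)/(1/4) = 44/57

44/57


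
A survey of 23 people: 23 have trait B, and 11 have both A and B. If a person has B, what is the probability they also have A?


P(A|B) = P(A∩B)/P(B) = (11/23)/(23/23) = 11/23

11/23


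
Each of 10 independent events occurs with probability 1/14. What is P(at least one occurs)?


P(at least one) = 1 - P(none)
P(none) = (1 - 1/14)^10 = (13/14)^10 = 137858491849/289254654976
P(at least one) = 1 - 137858491849/289254654976 = 151396163127/289254654976

151396163127/289254654976


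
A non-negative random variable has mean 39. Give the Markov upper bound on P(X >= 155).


Markov: P(X >= a) <= E[X]/a
P(X >= 155) <= 39/155

39/155


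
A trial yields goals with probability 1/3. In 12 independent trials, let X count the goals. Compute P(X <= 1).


P(X<=1) = P(X=0) + P(X=1)
= 4096/531441 + 8192/177147
= 28672/531441

28672/531441


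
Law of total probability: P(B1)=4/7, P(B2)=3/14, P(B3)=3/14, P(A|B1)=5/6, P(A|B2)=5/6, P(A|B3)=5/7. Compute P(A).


P(A) = P(A|B1)P(B1) + P(A|B2)P(B2) + P(A|B3)P(B3)
= 5/6*4/7 + 5/6*3/14 + 5/7*3/14
= 10/21 + 5/28 + 15/98 = 475/588

475/588


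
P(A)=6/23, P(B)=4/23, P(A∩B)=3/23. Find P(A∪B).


P(A∪B) = P(A) + P(B) - P(A∩B)
= 6/23 + 4/23 - 3/23 = 7/23

7/23


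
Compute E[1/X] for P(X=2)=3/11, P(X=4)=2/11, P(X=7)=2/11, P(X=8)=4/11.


E[1/X] = sum(g(x)*P(x))
= 1/2*3/11 + 1/4*2/11 + 1/7*2/11 + 1/8*4/11
= 39/154

39/154


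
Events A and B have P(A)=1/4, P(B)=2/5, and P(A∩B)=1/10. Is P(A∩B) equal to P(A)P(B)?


P(A)*P(B) = 1/4*2/5 = 1/10
P(A∩B) = 1/10, which equals P(A)P(B), so independent

Yes, A and B are independent


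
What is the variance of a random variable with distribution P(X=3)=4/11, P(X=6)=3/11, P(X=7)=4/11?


E[X] = 58/11, E[X^2] = 340/11
Var(X) = E[X^2] - (E[X])^2 = 340/11 - (58/11)^2 = 376/121

376/121


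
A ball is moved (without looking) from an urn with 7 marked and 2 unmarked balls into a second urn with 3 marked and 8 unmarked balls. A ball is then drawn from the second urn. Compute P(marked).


P(transfer marked) = 7/9; P(transfer unmarked) = 2/9
If marked transferred: Urn II has 4 marked of 12, so P(marked|marked moved) = 1/3
If unmarked transferred: Urn II has 3 marked of 12, so P(marked|unmarked moved) = 1/4
By total probability: P(marked) = 7/9*1/3 + 2/9*1/4 = 17/54

17/54
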